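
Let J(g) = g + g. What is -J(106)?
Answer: -212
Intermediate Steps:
J(g) = 2*g
-J(106) = -2*106 = -1*212 = -212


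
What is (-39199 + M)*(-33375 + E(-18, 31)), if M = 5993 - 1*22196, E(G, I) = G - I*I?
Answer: 1903280308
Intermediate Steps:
E(G, I) = G - I²
M = -16203 (M = 5993 - 22196 = -16203)
(-39199 + M)*(-33375 + E(-18, 31)) = (-39199 - 16203)*(-33375 + (-18 - 1*31²)) = -55402*(-33375 + (-18 - 1*961)) = -55402*(-33375 + (-18 - 961)) = -55402*(-33375 - 979) = -55402*(-34354) = 1903280308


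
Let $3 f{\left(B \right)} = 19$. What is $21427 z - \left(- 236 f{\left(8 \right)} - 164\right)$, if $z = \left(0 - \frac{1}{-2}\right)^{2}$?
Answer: $\frac{84185}{12} \approx 7015.4$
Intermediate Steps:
$f{\left(B \right)} = \frac{19}{3}$ ($f{\left(B \right)} = \frac{1}{3} \cdot 19 = \frac{19}{3}$)
$z = \frac{1}{4}$ ($z = \left(0 - - \frac{1}{2}\right)^{2} = \left(0 + \frac{1}{2}\right)^{2} = \left(\frac{1}{2}\right)^{2} = \frac{1}{4} \approx 0.25$)
$21427 z - \left(- 236 f{\left(8 \right)} - 164\right) = 21427 \cdot \frac{1}{4} - \left(\left(-236\right) \frac{19}{3} - 164\right) = \frac{21427}{4} - \left(- \frac{4484}{3} - 164\right) = \frac{21427}{4} - - \frac{4976}{3} = \frac{21427}{4} + \frac{4976}{3} = \frac{84185}{12}$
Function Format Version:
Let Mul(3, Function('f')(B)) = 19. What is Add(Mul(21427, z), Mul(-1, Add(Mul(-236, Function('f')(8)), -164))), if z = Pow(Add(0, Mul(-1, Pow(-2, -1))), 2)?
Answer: Rational(84185, 12) ≈ 7015.4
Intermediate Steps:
Function('f')(B) = Rational(19, 3) (Function('f')(B) = Mul(Rational(1, 3), 19) = Rational(19, 3))
z = Rational(1, 4) (z = Pow(Add(0, Mul(-1, Rational(-1, 2))), 2) = Pow(Add(0, Rational(1, 2)), 2) = Pow(Rational(1, 2), 2) = Rational(1, 4) ≈ 0.25000)
Add(Mul(21427, z), Mul(-1, Add(Mul(-236, Function('f')(8)), -164))) = Add(Mul(21427, Rational(1, 4)), Mul(-1, Add(Mul(-236, Rational(19, 3)), -164))) = Add(Rational(21427, 4), Mul(-1, Add(Rational(-4484, 3), -164))) = Add(Rational(21427, 4), Mul(-1, Rational(-4976, 3))) = Add(Rational(21427, 4), Rational(4976, 3)) = Rational(84185, 12)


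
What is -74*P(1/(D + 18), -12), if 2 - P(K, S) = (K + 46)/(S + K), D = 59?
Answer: -398786/923 ≈ -432.05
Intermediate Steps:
P(K, S) = 2 - (46 + K)/(K + S) (P(K, S) = 2 - (K + 46)/(S + K) = 2 - (46 + K)/(K + S))
-74*P(1/(D + 18), -12) = -74*(-46 + 1/(59 + 18) + 2*(-12))/(1/(59 + 18) - 12) = -74*(-46 + 1/77 - 24)/(1/77 - 12) = -74*(-5389)/((-923/77)*77) = -(-5698)*(-5389)/(923*77) = -74*5389/923 = -398786/923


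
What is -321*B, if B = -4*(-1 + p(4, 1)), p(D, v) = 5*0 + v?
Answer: 0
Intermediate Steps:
p(D, v) = v (p(D, v) = 0 + v = v)
B = 0 (B = -4*(-1 + 1) = -4*0 = 0)
-321*B = -321*0 = 0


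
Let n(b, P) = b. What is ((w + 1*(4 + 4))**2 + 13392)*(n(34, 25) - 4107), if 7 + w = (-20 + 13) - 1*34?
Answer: -61062416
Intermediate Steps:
w = -48 (w = -7 + ((-20 + 13) - 1*34) = -7 + (-7 - 34) = -7 - 41 = -48)
((w + 1*(4 + 4))**2 + 13392)*(n(34, 25) - 4107) = ((-48 + 1*(4 + 4))**2 + 13392)*(34 - 4107) = ((-48 + 1*8)**2 + 13392)*(-4073) = ((-48 + 8)**2 + 13392)*(-4073) = ((-40)**2 + 13392)*(-4073) = (1600 + 13392)*(-4073) = 14992*(-4073) = -61062416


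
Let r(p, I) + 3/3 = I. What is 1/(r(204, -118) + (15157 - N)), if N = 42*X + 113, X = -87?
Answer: 1/18579 ≈ 5.3824e-5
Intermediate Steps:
r(p, I) = -1 + I
N = -3541 (N = 42*(-87) + 113 = -3654 + 113 = -3541)
1/(r(204, -118) + (15157 - N)) = 1/((-1 - 118) + (15157 - 1*(-3541))) = 1/(-119 + (15157 + 3541)) = 1/(-119 + 18698) = 1/18579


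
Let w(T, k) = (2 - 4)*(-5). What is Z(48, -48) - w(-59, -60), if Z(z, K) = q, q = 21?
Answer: 11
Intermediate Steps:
Z(z, K) = 21
w(T, k) = 10 (w(T, k) = -2*(-5) = 10)
Z(48, -48) - w(-59, -60) = 21 - 1*10 = 21 - 10 = 11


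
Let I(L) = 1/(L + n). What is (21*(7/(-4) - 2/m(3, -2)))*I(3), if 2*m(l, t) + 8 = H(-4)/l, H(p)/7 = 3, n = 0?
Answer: 63/4 ≈ 15.750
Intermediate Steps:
H(p) = 21 (H(p) = 7*3 = 21)
I(L) = 1/L (I(L) = 1/(L + 0) = 1/L)
m(l, t) = -4 + 21/(2*l) (m(l, t) = -4 + (21/l)/2 = -4 + 21/(2*l))
(21*(7/(-4) - 2/m(3, -2)))*I(3) = (21*(7/(-4) - 2/(-4 + (21/2)/3)))/3 = (21*(7*(-1/4) - 2/(-4 + (21/2)*(1/3))))*(1/3) = (21*(-7/4 - 2/(-4 + 7/2)))*(1/3) = (21*(-7/4 - 2/(-1/2)))*(1/3) = (21*(-7/4 - 2*(-2)))*(1/3) = (21*(-7/4 + 4))*(1/3) = (21*(9/4))*(1/3) = (189/4)*(1/3) = 63/4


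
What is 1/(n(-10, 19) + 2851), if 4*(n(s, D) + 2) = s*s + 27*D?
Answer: 4/12009 ≈ 0.00033308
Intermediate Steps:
n(s, D) = -2 + s**2/4 + 27*D/4 (n(s, D) = -2 + (s*s + 27*D)/4 = -2 + (s**2 + 27*D)/4 = -2 + (s**2/4 + 27*D/4) = -2 + s**2/4 + 27*D/4)
1/(n(-10, 19) + 2851) = 1/((-2 + (1/4)*(-10)**2 + (27/4)*19) + 2851) = 1/((-2 + (1/4)*100 + 513/4) + 2851) = 1/((-2 + 25 + 513/4) + 2851) = 1/(605/4 + 2851) = 1/(12009/4) = 4/12009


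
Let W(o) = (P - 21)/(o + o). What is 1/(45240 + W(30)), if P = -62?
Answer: 60/2714317 ≈ 2.2105e-5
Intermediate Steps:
W(o) = -83/(2*o) (W(o) = (-62 - 21)/(o + o) = -83*1/(2*o) = -83/(2*o))
1/(45240 + W(30)) = 1/(45240 - 83/2/30) = 1/(45240 - 83/2*1/30) = 1/(45240 - 83/60) = 1/(2714317/60) = 60/2714317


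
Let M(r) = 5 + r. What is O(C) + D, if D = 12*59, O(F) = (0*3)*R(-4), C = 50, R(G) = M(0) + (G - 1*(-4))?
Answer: 708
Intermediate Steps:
R(G) = 9 + G (R(G) = (5 + 0) + (G - 1*(-4)) = 5 + (G + 4) = 5 + (4 + G) = 9 + G)
O(F) = 0 (O(F) = (0*3)*(9 - 4) = 0*5 = 0)
D = 708
O(C) + D = 0 + 708 = 708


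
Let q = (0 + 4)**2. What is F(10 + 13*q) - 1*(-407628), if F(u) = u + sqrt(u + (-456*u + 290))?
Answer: 407846 + 10*I*sqrt(989) ≈ 4.0785e+5 + 314.48*I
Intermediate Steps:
q = 16 (q = 4**2 = 16)
F(u) = u + sqrt(290 - 455*u) (F(u) = u + sqrt(u + (290 - 456*u)) = u + sqrt(290 - 455*u))
F(10 + 13*q) - 1*(-407628) = ((10 + 13*16) + sqrt(290 - 455*(10 + 13*16))) - 1*(-407628) = ((10 + 208) + sqrt(290 - 455*(10 + 208))) + 407628 = (218 + sqrt(290 - 455*218)) + 407628 = (218 + sqrt(290 - 99190)) + 407628 = (218 + sqrt(-98900)) + 407628 = (218 + 10*I*sqrt(989)) + 407628 = 407846 + 10*I*sqrt(989)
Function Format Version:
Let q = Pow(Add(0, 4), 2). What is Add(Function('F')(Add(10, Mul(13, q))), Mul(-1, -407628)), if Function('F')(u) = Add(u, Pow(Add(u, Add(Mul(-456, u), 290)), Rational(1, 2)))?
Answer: Add(407846, Mul(10, I, Pow(989, Rational(1, 2)))) ≈ Add(4.0785e+5, Mul(314.48, I))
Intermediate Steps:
q = 16 (q = Pow(4, 2) = 16)
Function('F')(u) = Add(u, Pow(Add(290, Mul(-455, u)), Rational(1, 2))) (Function('F')(u) = Add(u, Pow(Add(u, Add(290, Mul(-456, u))), Rational(1, 2))) = Add(u, Pow(Add(290, Mul(-455, u)), Rational(1, 2))))
Add(Function('F')(Add(10, Mul(13, q))), Mul(-1, -407628)) = Add(Add(Add(10, Mul(13, 16)), Pow(Add(290, Mul(-455, Add(10, Mul(13, 16)))), Rational(1, 2))), Mul(-1, -407628)) = Add(Add(Add(10, 208), Pow(Add(290, Mul(-455, Add(10, 208))), Rational(1, 2))), 407628) = Add(Add(218, Pow(Add(290, Mul(-455, 218)), Rational(1, 2))), 407628) = Add(Add(218, Pow(Add(290, -99190), Rational(1, 2))), 407628) = Add(Add(218, Pow(-98900, Rational(1, 2))), 407628) = Add(Add(218, Mul(10, I, Pow(989, Rational(1, 2)))), 407628) = Add(407846, Mul(10, I, Pow(989, Rational(1, 2))))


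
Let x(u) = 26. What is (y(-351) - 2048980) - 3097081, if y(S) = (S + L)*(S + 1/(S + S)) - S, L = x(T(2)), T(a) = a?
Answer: -271708265/54 ≈ -5.0316e+6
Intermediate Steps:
L = 26
y(S) = -S + (26 + S)*(S + 1/(2*S)) (y(S) = (S + 26)*(S + 1/(S + S)) - S = (26 + S)*(S + 1/(2*S)) - S = -S + (26 + S)*(S + 1/(2*S)))
(y(-351) - 2048980) - 3097081 = ((½ + (-351)² + 13/(-351) + 25*(-351)) - 2048980) - 3097081 = ((½ + 123201 + 13*(-1/351) - 8775) - 2048980) - 3097081 = ((½ + 123201 - 1/27 - 8775) - 2048980) - 3097081 = (6179029/54 - 2048980) - 3097081 = -104465891/54 - 3097081 = -271708265/54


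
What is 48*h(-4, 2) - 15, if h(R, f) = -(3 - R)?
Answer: -351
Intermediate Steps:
h(R, f) = -3 + R
48*h(-4, 2) - 15 = 48*(-3 - 4) - 15 = 48*(-7) - 15 = -336 - 15 = -351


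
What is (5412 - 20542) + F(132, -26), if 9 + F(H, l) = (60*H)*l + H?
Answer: -220927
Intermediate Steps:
F(H, l) = -9 + H + 60*H*l (F(H, l) = -9 + ((60*H)*l + H) = -9 + (60*H*l + H) = -9 + (H + 60*H*l) = -9 + H + 60*H*l)
(5412 - 20542) + F(132, -26) = (5412 - 20542) + (-9 + 132 + 60*132*(-26)) = -15130 + (-9 + 132 - 205920) = -15130 - 205797 = -220927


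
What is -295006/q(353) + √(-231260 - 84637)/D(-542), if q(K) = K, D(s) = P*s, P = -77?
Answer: -295006/353 + I*√315897/41734 ≈ -835.71 + 0.013467*I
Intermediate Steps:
D(s) = -77*s
-295006/q(353) + √(-231260 - 84637)/D(-542) = -295006/353 + √(-231260 - 84637)/((-77*(-542))) = -295006*1/353 + √(-315897)/41734 = -295006/353 + (I*√315897)*(1/41734) = -295006/353 + I*√315897/41734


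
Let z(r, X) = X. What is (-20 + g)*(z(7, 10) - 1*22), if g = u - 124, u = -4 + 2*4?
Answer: 1680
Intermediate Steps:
u = 4 (u = -4 + 8 = 4)
g = -120 (g = 4 - 124 = -120)
(-20 + g)*(z(7, 10) - 1*22) = (-20 - 120)*(10 - 1*22) = -140*(10 - 22) = -140*(-12) = 1680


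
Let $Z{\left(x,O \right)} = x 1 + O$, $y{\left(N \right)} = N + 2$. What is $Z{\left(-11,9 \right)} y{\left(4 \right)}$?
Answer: $-12$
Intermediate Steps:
$y{\left(N \right)} = 2 + N$
$Z{\left(x,O \right)} = O + x$ ($Z{\left(x,O \right)} = x + O = O + x$)
$Z{\left(-11,9 \right)} y{\left(4 \right)} = \left(9 - 11\right) \left(2 + 4\right) = \left(-2\right) 6 = -12$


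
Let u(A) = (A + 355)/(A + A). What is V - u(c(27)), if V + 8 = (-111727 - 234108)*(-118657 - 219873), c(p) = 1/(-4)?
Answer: 234151046503/2 ≈ 1.1708e+11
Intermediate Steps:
c(p) = -¼
V = 117075522542 (V = -8 + (-111727 - 234108)*(-118657 - 219873) = -8 - 345835*(-338530) = -8 + 117075522550 = 117075522542)
u(A) = (355 + A)/(2*A) (u(A) = (355 + A)/((2*A)) = (355 + A)*(1/(2*A)) = (355 + A)/(2*A))
V - u(c(27)) = 117075522542 - (355 - ¼)/(2*(-¼)) = 117075522542 - (-4)*1419/(2*4) = 117075522542 - 1*(-1419/2) = 117075522542 + 1419/2 = 234151046503/2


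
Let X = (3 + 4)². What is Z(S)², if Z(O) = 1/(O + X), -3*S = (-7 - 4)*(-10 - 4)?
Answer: 9/49 ≈ 0.18367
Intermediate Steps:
S = -154/3 (S = -(-7 - 4)*(-10 - 4)/3 = -(-11)*(-14)/3 = -⅓*154 = -154/3 ≈ -51.333)
X = 49 (X = 7² = 49)
Z(O) = 1/(49 + O) (Z(O) = 1/(O + 49) = 1/(49 + O))
Z(S)² = (1/(49 - 154/3))² = (1/(-7/3))² = (-3/7)² = 9/49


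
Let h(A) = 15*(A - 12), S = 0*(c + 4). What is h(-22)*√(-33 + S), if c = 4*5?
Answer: -510*I*√33 ≈ -2929.7*I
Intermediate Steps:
c = 20
S = 0 (S = 0*(20 + 4) = 0*24 = 0)
h(A) = -180 + 15*A (h(A) = 15*(-12 + A) = -180 + 15*A)
h(-22)*√(-33 + S) = (-180 + 15*(-22))*√(-33 + 0) = (-180 - 330)*√(-33) = -510*I*√33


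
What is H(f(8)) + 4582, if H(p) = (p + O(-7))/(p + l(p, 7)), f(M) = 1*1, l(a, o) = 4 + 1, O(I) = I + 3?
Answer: 9163/2 ≈ 4581.5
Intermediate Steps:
O(I) = 3 + I
l(a, o) = 5
f(M) = 1
H(p) = (-4 + p)/(5 + p) (H(p) = (p + (3 - 7))/(p + 5) = (p - 4)/(5 + p) = (-4 + p)/(5 + p))
H(f(8)) + 4582 = (-4 + 1)/(5 + 1) + 4582 = -3/6 + 4582 = (1/6)*(-3) + 4582 = -1/2 + 4582 = 9163/2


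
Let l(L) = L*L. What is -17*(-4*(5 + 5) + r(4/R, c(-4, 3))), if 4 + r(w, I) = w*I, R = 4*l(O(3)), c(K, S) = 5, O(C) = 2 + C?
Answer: 3723/5 ≈ 744.60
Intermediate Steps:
l(L) = L²
R = 100 (R = 4*(2 + 3)² = 4*5² = 4*25 = 100)
r(w, I) = -4 + I*w (r(w, I) = -4 + w*I = -4 + I*w)
-17*(-4*(5 + 5) + r(4/R, c(-4, 3))) = -17*(-4*(5 + 5) + (-4 + 5*(4/100))) = -17*(-4*10 + (-4 + 5*(4*(1/100)))) = -17*(-40 + (-4 + 5*(1/25))) = -17*(-40 + (-4 + ⅕)) = -17*(-40 - 19/5) = -17*(-219/5) = 3723/5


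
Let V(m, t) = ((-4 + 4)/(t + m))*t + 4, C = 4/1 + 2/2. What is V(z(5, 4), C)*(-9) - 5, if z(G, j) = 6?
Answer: -41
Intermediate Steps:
C = 5 (C = 4*1 + 2*(½) = 4 + 1 = 5)
V(m, t) = 4 (V(m, t) = (0/(m + t))*t + 4 = 0*t + 4 = 0 + 4 = 4)
V(z(5, 4), C)*(-9) - 5 = 4*(-9) - 5 = -36 - 5 = -41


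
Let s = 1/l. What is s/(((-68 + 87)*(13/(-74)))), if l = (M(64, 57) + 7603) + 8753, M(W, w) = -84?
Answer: -37/2009592 ≈ -1.8412e-5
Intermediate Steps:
l = 16272 (l = (-84 + 7603) + 8753 = 7519 + 8753 = 16272)
s = 1/16272 ≈ 6.1455e-5
s/(((-68 + 87)*(13/(-74)))) = 1/(16272*(((-68 + 87)*(13/(-74))))) = 1/(16272*((19*(13*(-1/74))))) = 1/(16272*((19*(-13/74)))) = 1/(16272*(-247/74)) = (1/16272)*(-74/247) = -37/2009592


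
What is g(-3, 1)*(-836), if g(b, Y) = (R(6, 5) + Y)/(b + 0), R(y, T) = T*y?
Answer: 25916/3 ≈ 8638.7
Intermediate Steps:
g(b, Y) = (30 + Y)/b (g(b, Y) = (5*6 + Y)/(b + 0) = (30 + Y)/b)
g(-3, 1)*(-836) = ((30 + 1)/(-3))*(-836) = -⅓*31*(-836) = -31/3*(-836) = 25916/3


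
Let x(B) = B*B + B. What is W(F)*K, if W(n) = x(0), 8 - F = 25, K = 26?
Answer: 0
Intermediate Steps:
x(B) = B + B² (x(B) = B² + B = B + B²)
F = -17 (F = 8 - 1*25 = 8 - 25 = -17)
W(n) = 0 (W(n) = 0*(1 + 0) = 0*1 = 0)
W(F)*K = 0*26 = 0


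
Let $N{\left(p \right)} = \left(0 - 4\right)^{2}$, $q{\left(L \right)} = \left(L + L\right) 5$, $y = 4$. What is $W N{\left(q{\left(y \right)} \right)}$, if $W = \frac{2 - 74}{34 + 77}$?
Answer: $- \frac{384}{37} \approx -10.378$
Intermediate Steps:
$W = - \frac{24}{37}$ ($W = - \frac{72}{111} = \left(-72\right) \frac{1}{111} = - \frac{24}{37} \approx -0.64865$)
$q{\left(L \right)} = 10 L$ ($q{\left(L \right)} = 2 L 5 = 10 L$)
$N{\left(p \right)} = 16$ ($N{\left(p \right)} = \left(-4\right)^{2} = 16$)
$W N{\left(q{\left(y \right)} \right)} = \left(- \frac{24}{37}\right) 16 = - \frac{384}{37}$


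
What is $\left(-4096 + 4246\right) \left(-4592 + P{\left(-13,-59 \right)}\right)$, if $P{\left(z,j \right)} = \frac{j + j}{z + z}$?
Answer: $- \frac{8945550}{13} \approx -6.8812 \cdot 10^{5}$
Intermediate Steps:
$P{\left(z,j \right)} = \frac{j}{z}$ ($P{\left(z,j \right)} = \frac{2 j}{2 z} = 2 j \frac{1}{2 z} = \frac{j}{z}$)
$\left(-4096 + 4246\right) \left(-4592 + P{\left(-13,-59 \right)}\right) = \left(-4096 + 4246\right) \left(-4592 - \frac{59}{-13}\right) = 150 \left(-4592 - - \frac{59}{13}\right) = 150 \left(-4592 + \frac{59}{13}\right) = 150 \left(- \frac{59637}{13}\right) = - \frac{8945550}{13}$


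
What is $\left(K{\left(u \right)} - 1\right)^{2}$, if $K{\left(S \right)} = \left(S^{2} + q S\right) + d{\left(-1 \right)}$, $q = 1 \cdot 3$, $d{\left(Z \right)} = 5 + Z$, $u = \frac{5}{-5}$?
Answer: $1$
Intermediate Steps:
$u = -1$ ($u = 5 \left(- \frac{1}{5}\right) = -1$)
$q = 3$
$K{\left(S \right)} = 4 + S^{2} + 3 S$ ($K{\left(S \right)} = \left(S^{2} + 3 S\right) + \left(5 - 1\right) = \left(S^{2} + 3 S\right) + 4 = 4 + S^{2} + 3 S$)
$\left(K{\left(u \right)} - 1\right)^{2} = \left(\left(4 + \left(-1\right)^{2} + 3 \left(-1\right)\right) - 1\right)^{2} = \left(\left(4 + 1 - 3\right) - 1\right)^{2} = \left(2 - 1\right)^{2} = 1^{2} = 1$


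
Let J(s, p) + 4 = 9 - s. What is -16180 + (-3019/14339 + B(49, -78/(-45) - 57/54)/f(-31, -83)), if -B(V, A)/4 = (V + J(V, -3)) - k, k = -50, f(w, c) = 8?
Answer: -464804723/28678 ≈ -16208.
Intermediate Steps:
J(s, p) = 5 - s (J(s, p) = -4 + (9 - s) = 5 - s)
B(V, A) = -220 (B(V, A) = -4*((V + (5 - V)) - 1*(-50)) = -4*(5 + 50) = -4*55 = -220)
-16180 + (-3019/14339 + B(49, -78/(-45) - 57/54)/f(-31, -83)) = -16180 + (-3019/14339 - 220/8) = -16180 + (-3019*1/14339 - 220*1/8) = -16180 + (-3019/14339 - 55/2) = -16180 - 794683/28678 = -464804723/28678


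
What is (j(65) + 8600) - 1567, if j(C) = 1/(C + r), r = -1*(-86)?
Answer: 1061984/151 ≈ 7033.0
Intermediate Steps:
r = 86
j(C) = 1/(86 + C) (j(C) = 1/(C + 86) = 1/(86 + C))
(j(65) + 8600) - 1567 = (1/(86 + 65) + 8600) - 1567 = (1/151 + 8600) - 1567 = 1298601/151 - 1567 = 1061984/151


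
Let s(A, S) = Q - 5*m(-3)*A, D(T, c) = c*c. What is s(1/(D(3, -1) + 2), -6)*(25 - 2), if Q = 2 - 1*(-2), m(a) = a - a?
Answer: 92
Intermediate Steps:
D(T, c) = c²
m(a) = 0
Q = 4 (Q = 2 + 2 = 4)
s(A, S) = 4 (s(A, S) = 4 - 0*A = 4 - 5*0 = 4 + 0 = 4)
s(1/(D(3, -1) + 2), -6)*(25 - 2) = 4*(25 - 2) = 4*23 = 92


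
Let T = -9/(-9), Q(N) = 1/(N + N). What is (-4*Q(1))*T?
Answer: -2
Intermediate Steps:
Q(N) = 1/(2*N)
T = 1 (T = -9*(-⅑) = 1)
(-4*Q(1))*T = -2/1*1 = -2*1 = -2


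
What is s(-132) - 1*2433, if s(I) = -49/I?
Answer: -321107/132 ≈ -2432.6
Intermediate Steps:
s(-132) - 1*2433 = -49/(-132) - 1*2433 = -49*(-1/132) - 2433 = 49/132 - 2433 = -321107/132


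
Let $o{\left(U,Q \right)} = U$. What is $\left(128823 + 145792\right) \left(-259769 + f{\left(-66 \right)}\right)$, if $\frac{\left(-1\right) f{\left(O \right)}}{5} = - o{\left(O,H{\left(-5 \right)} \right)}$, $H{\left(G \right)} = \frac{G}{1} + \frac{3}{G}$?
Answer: $-71427086885$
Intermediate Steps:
$H{\left(G \right)} = G + \frac{3}{G}$ ($H{\left(G \right)} = G 1 + \frac{3}{G} = G + \frac{3}{G}$)
$f{\left(O \right)} = 5 O$ ($f{\left(O \right)} = - 5 \left(- O\right) = 5 O$)
$\left(128823 + 145792\right) \left(-259769 + f{\left(-66 \right)}\right) = \left(128823 + 145792\right) \left(-259769 + 5 \left(-66\right)\right) = 274615 \left(-259769 - 330\right) = 274615 \left(-260099\right) = -71427086885$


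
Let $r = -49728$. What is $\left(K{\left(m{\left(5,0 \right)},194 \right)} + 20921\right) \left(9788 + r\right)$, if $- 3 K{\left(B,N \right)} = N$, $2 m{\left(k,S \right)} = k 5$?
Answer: $- \frac{2499005860}{3} \approx -8.33 \cdot 10^{8}$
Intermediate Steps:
$m{\left(k,S \right)} = \frac{5 k}{2}$ ($m{\left(k,S \right)} = \frac{k 5}{2} = \frac{5 k}{2}$)
$K{\left(B,N \right)} = - \frac{N}{3}$
$\left(K{\left(m{\left(5,0 \right)},194 \right)} + 20921\right) \left(9788 + r\right) = \left(\left(- \frac{1}{3}\right) 194 + 20921\right) \left(9788 - 49728\right) = \left(- \frac{194}{3} + 20921\right) \left(-39940\right) = \frac{62569}{3} \left(-39940\right) = - \frac{2499005860}{3}$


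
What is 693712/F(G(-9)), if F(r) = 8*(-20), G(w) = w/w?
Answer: -43357/10 ≈ -4335.7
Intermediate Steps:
G(w) = 1
F(r) = -160
693712/F(G(-9)) = 693712/(-160) = 693712*(-1/160) = -43357/10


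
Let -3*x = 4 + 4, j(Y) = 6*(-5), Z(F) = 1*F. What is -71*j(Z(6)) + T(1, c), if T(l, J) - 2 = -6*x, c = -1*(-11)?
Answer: 2148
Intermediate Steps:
Z(F) = F
j(Y) = -30
x = -8/3 (x = -(4 + 4)/3 = -⅓*8 = -8/3 ≈ -2.6667)
c = 11
T(l, J) = 18 (T(l, J) = 2 - 6*(-8/3) = 2 + 16 = 18)
-71*j(Z(6)) + T(1, c) = -71*(-30) + 18 = 2130 + 18 = 2148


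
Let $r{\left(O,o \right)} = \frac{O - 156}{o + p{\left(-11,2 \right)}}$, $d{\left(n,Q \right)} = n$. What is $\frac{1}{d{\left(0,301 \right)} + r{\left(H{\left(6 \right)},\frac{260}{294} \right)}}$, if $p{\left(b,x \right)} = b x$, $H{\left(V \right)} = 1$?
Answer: $\frac{3104}{22785} \approx 0.13623$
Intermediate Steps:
$r{\left(O,o \right)} = \frac{-156 + O}{-22 + o}$ ($r{\left(O,o \right)} = \frac{O - 156}{o - 22} = \frac{-156 + O}{o - 22} = \frac{-156 + O}{-22 + o}$)
$\frac{1}{d{\left(0,301 \right)} + r{\left(H{\left(6 \right)},\frac{260}{294} \right)}} = \frac{1}{0 + \frac{-156 + 1}{-22 + \frac{260}{294}}} = \frac{1}{0 + \frac{1}{-22 + 260 \cdot \frac{1}{294}} \left(-155\right)} = \frac{1}{0 + \frac{1}{-22 + \frac{130}{147}} \left(-155\right)} = \frac{1}{0 + \frac{1}{- \frac{3104}{147}} \left(-155\right)} = \frac{1}{0 - - \frac{22785}{3104}} = \frac{1}{0 + \frac{22785}{3104}} = \frac{1}{\frac{22785}{3104}} = \frac{3104}{22785}$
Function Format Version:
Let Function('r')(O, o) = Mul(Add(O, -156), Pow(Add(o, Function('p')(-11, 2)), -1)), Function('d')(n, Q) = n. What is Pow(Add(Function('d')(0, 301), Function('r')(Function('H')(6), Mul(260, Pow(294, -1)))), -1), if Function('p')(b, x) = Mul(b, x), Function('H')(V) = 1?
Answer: Rational(3104, 22785) ≈ 0.13623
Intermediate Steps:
Function('r')(O, o) = Mul(Pow(Add(-22, o), -1), Add(-156, O)) (Function('r')(O, o) = Mul(Add(O, -156), Pow(Add(o, Mul(-11, 2)), -1)) = Mul(Add(-156, O), Pow(Add(o, -22), -1)) = Mul(Add(-156, O), Pow(Add(-22, o), -1)) = Mul(Pow(Add(-22, o), -1), Add(-156, O)))
Pow(Add(Function('d')(0, 301), Function('r')(Function('H')(6), Mul(260, Pow(294, -1)))), -1) = Pow(Add(0, Mul(Pow(Add(-22, Mul(260, Pow(294, -1))), -1), Add(-156, 1))), -1) = Pow(Add(0, Mul(Pow(Add(-22, Mul(260, Rational(1, 294))), -1), -155)), -1) = Pow(Add(0, Mul(Pow(Add(-22, Rational(130, 147)), -1), -155)), -1) = Pow(Add(0, Mul(Pow(Rational(-3104, 147), -1), -155)), -1) = Pow(Add(0, Mul(Rational(-147, 3104), -155)), -1) = Pow(Add(0, Rational(22785, 3104)), -1) = Pow(Rational(22785, 3104), -1) = Rational(3104, 22785)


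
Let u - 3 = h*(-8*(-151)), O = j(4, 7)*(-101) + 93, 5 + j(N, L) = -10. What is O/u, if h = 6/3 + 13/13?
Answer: 536/1209 ≈ 0.44334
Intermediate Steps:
j(N, L) = -15 (j(N, L) = -5 - 10 = -15)
O = 1608 (O = -15*(-101) + 93 = 1515 + 93 = 1608)
h = 3 (h = 6*(⅓) + 13*(1/13) = 2 + 1 = 3)
u = 3627 (u = 3 + 3*(-8*(-151)) = 3 + 3*1208 = 3 + 3624 = 3627)
O/u = 1608/3627 = 1608*(1/3627) = 536/1209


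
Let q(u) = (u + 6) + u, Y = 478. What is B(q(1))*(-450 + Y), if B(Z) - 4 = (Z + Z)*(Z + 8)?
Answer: 7280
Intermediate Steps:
q(u) = 6 + 2*u (q(u) = (6 + u) + u = 6 + 2*u)
B(Z) = 4 + 2*Z*(8 + Z) (B(Z) = 4 + (Z + Z)*(Z + 8) = 4 + (2*Z)*(8 + Z) = 4 + 2*Z*(8 + Z))
B(q(1))*(-450 + Y) = (4 + 2*(6 + 2*1)² + 16*(6 + 2*1))*(-450 + 478) = (4 + 2*(6 + 2)² + 16*(6 + 2))*28 = (4 + 2*8² + 16*8)*28 = (4 + 2*64 + 128)*28 = (4 + 128 + 128)*28 = 260*28 = 7280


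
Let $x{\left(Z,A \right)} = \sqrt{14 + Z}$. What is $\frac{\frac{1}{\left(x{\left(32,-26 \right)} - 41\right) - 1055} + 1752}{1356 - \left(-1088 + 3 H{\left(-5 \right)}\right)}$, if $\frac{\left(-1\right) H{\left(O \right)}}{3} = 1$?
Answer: $\frac{1052224372}{1473235005} - \frac{\sqrt{46}}{2946470010} \approx 0.71423$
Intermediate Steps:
$H{\left(O \right)} = -3$ ($H{\left(O \right)} = \left(-3\right) 1 = -3$)
$\frac{\frac{1}{\left(x{\left(32,-26 \right)} - 41\right) - 1055} + 1752}{1356 - \left(-1088 + 3 H{\left(-5 \right)}\right)} = \frac{\frac{1}{\left(\sqrt{14 + 32} - 41\right) - 1055} + 1752}{1356 + \left(\left(-3\right) \left(-3\right) + 34 \cdot 32\right)} = \frac{\frac{1}{\left(\sqrt{46} - 41\right) - 1055} + 1752}{1356 + \left(9 + 1088\right)} = \frac{\frac{1}{\left(-41 + \sqrt{46}\right) - 1055} + 1752}{1356 + 1097} = \frac{\frac{1}{-1096 + \sqrt{46}} + 1752}{2453} = \left(1752 + \frac{1}{-1096 + \sqrt{46}}\right) \frac{1}{2453} = \frac{1752}{2453} + \frac{1}{2453 \left(-1096 + \sqrt{46}\right)}$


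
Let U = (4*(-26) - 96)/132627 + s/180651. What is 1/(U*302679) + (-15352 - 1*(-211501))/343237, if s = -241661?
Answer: 211666347025402974632/370392077371027035909 ≈ 0.57147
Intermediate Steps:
U = -10695634549/7986400059 (U = (4*(-26) - 96)/132627 - 241661/180651 = (-104 - 96)*(1/132627) - 241661*1/180651 = -200*1/132627 - 241661/180651 = -200/132627 - 241661/180651 = -10695634549/7986400059 ≈ -1.3392)
1/(U*302679) + (-15352 - 1*(-211501))/343237 = 1/(-10695634549/7986400059*302679) + (-15352 - 1*(-211501))/343237 = -7986400059/10695634549*1/302679 + (-15352 + 211501)*(1/343237) = -2662133353/1079114656552257 + 196149*(1/343237) = -2662133353/1079114656552257 + 196149/343237 = 211666347025402974632/370392077371027035909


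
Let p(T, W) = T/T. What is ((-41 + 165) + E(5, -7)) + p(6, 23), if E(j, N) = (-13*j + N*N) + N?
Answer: 102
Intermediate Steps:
E(j, N) = N + N**2 - 13*j (E(j, N) = (-13*j + N**2) + N = (N**2 - 13*j) + N = N + N**2 - 13*j)
p(T, W) = 1
((-41 + 165) + E(5, -7)) + p(6, 23) = ((-41 + 165) + (-7 + (-7)**2 - 13*5)) + 1 = (124 + (-7 + 49 - 65)) + 1 = (124 - 23) + 1 = 101 + 1 = 102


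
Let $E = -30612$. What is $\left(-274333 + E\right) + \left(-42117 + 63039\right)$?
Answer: $-284023$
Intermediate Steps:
$\left(-274333 + E\right) + \left(-42117 + 63039\right) = \left(-274333 - 30612\right) + \left(-42117 + 63039\right) = -304945 + 20922 = -284023$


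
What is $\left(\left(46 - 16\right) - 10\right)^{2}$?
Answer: $400$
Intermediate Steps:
$\left(\left(46 - 16\right) - 10\right)^{2} = \left(30 - 10\right)^{2} = 20^{2} = 400$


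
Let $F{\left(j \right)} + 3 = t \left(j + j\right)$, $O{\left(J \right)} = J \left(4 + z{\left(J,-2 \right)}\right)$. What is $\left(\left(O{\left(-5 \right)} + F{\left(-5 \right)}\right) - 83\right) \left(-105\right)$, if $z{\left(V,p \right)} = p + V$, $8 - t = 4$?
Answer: $11655$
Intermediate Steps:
$t = 4$ ($t = 8 - 4 = 4$)
$z{\left(V,p \right)} = V + p$
$O{\left(J \right)} = J \left(2 + J\right)$ ($O{\left(J \right)} = J \left(4 + \left(J - 2\right)\right) = J \left(4 + \left(-2 + J\right)\right) = J \left(2 + J\right)$)
$F{\left(j \right)} = -3 + 8 j$ ($F{\left(j \right)} = -3 + 4 \left(j + j\right) = -3 + 4 \cdot 2 j = -3 + 8 j$)
$\left(\left(O{\left(-5 \right)} + F{\left(-5 \right)}\right) - 83\right) \left(-105\right) = \left(\left(- 5 \left(2 - 5\right) + \left(-3 + 8 \left(-5\right)\right)\right) - 83\right) \left(-105\right) = \left(\left(\left(-5\right) \left(-3\right) - 43\right) - 83\right) \left(-105\right) = \left(\left(15 - 43\right) - 83\right) \left(-105\right) = \left(-28 - 83\right) \left(-105\right) = \left(-111\right) \left(-105\right) = 11655$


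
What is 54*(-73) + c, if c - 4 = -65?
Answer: -4003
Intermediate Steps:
c = -61 (c = 4 - 65 = -61)
54*(-73) + c = 54*(-73) - 61 = -3942 - 61 = -4003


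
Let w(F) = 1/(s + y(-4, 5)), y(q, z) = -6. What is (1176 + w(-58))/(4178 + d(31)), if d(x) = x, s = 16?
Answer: 11761/42090 ≈ 0.27943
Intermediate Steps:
w(F) = ⅒ (w(F) = 1/(16 - 6) = 1/10 = ⅒)
(1176 + w(-58))/(4178 + d(31)) = (1176 + ⅒)/(4178 + 31) = (11761/10)/4209 = (11761/10)*(1/4209) = 11761/42090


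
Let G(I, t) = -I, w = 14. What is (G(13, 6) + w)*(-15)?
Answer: -15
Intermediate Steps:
(G(13, 6) + w)*(-15) = (-1*13 + 14)*(-15) = (-13 + 14)*(-15) = 1*(-15) = -15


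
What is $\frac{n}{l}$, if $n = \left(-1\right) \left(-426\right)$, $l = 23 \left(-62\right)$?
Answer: $- \frac{213}{713} \approx -0.29874$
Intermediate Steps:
$l = -1426$
$n = 426$
$\frac{n}{l} = \frac{426}{-1426} = 426 \left(- \frac{1}{1426}\right) = - \frac{213}{713}$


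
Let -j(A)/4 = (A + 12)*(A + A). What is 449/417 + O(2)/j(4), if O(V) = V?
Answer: 114527/106752 ≈ 1.0728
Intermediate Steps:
j(A) = -8*A*(12 + A) (j(A) = -4*(A + 12)*(A + A) = -4*(12 + A)*2*A = -8*A*(12 + A))
449/417 + O(2)/j(4) = 449/417 + 2/((-8*4*(12 + 4))) = 449*(1/417) + 2/((-8*4*16)) = 449/417 + 2/(-512) = 449/417 + 2*(-1/512) = 449/417 - 1/256 = 114527/106752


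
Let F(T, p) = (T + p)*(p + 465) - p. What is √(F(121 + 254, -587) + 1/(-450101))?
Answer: 5*√214349286611062/450101 ≈ 162.64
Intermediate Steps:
F(T, p) = -p + (465 + p)*(T + p) (F(T, p) = (T + p)*(465 + p) - p = (465 + p)*(T + p) - p = -p + (465 + p)*(T + p))
√(F(121 + 254, -587) + 1/(-450101)) = √(((-587)² + 464*(-587) + 465*(121 + 254) + (121 + 254)*(-587)) + 1/(-450101)) = √((344569 - 272368 + 465*375 + 375*(-587)) - 1/450101) = √((344569 - 272368 + 174375 - 220125) - 1/450101) = √(26451 - 1/450101) = √(11905621550/450101) = 5*√214349286611062/450101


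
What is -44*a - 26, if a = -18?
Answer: 766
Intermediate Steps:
-44*a - 26 = -44*(-18) - 26 = 792 - 26 = 766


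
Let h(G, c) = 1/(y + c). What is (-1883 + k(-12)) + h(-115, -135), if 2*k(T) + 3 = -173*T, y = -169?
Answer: -257337/304 ≈ -846.50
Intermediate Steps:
h(G, c) = 1/(-169 + c)
k(T) = -3/2 - 173*T/2 (k(T) = -3/2 + (-173*T)/2 = -3/2 - 173*T/2)
(-1883 + k(-12)) + h(-115, -135) = (-1883 + (-3/2 - 173/2*(-12))) + 1/(-169 - 135) = (-1883 + (-3/2 + 1038)) + 1/(-304) = (-1883 + 2073/2) - 1/304 = -1693/2 - 1/304 = -257337/304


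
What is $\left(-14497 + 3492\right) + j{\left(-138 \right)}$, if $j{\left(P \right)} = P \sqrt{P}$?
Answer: $-11005 - 138 i \sqrt{138} \approx -11005.0 - 1621.1 i$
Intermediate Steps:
$j{\left(P \right)} = P^{\frac{3}{2}}$
$\left(-14497 + 3492\right) + j{\left(-138 \right)} = \left(-14497 + 3492\right) + \left(-138\right)^{\frac{3}{2}} = -11005 - 138 i \sqrt{138}$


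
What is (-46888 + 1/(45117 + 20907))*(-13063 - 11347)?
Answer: 37783425060755/33012 ≈ 1.1445e+9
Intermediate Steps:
(-46888 + 1/(45117 + 20907))*(-13063 - 11347) = (-46888 + 1/66024)*(-24410) = -3095733311/66024*(-24410) = 37783425060755/33012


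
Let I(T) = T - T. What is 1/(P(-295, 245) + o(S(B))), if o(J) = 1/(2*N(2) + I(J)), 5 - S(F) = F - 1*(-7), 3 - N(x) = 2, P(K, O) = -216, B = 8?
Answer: -2/431 ≈ -0.0046404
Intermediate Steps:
N(x) = 1 (N(x) = 3 - 1*2 = 3 - 2 = 1)
S(F) = -2 - F (S(F) = 5 - (F - 1*(-7)) = 5 - (F + 7) = 5 - (7 + F) = 5 + (-7 - F) = -2 - F)
I(T) = 0
o(J) = ½ (o(J) = 1/(2*1 + 0) = 1/(2 + 0) = 1/2 = ½)
1/(P(-295, 245) + o(S(B))) = 1/(-216 + ½) = 1/(-431/2) = -2/431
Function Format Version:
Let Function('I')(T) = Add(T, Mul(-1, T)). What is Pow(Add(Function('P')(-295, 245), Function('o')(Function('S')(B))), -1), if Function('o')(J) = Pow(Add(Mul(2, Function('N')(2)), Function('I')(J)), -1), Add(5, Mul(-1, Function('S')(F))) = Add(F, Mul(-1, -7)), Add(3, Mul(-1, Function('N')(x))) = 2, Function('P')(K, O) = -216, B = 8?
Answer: Rational(-2, 431) ≈ -0.0046404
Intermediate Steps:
Function('N')(x) = 1 (Function('N')(x) = Add(3, Mul(-1, 2)) = Add(3, -2) = 1)
Function('S')(F) = Add(-2, Mul(-1, F)) (Function('S')(F) = Add(5, Mul(-1, Add(F, Mul(-1, -7)))) = Add(5, Mul(-1, Add(F, 7))) = Add(5, Mul(-1, Add(7, F))) = Add(5, Add(-7, Mul(-1, F))) = Add(-2, Mul(-1, F)))
Function('I')(T) = 0
Function('o')(J) = Rational(1, 2) (Function('o')(J) = Pow(Add(Mul(2, 1), 0), -1) = Pow(Add(2, 0), -1) = Pow(2, -1) = Rational(1, 2))
Pow(Add(Function('P')(-295, 245), Function('o')(Function('S')(B))), -1) = Pow(Add(-216, Rational(1, 2)), -1) = Pow(Rational(-431, 2), -1) = Rational(-2, 431)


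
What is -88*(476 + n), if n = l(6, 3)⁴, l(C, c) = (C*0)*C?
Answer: -41888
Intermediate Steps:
l(C, c) = 0 (l(C, c) = 0*C = 0)
n = 0 (n = 0⁴ = 0)
-88*(476 + n) = -88*(476 + 0) = -88*476 = -41888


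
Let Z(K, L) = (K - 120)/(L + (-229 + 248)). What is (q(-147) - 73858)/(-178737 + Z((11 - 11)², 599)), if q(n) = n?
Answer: 7622515/18409931 ≈ 0.41404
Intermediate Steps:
Z(K, L) = (-120 + K)/(19 + L) (Z(K, L) = (-120 + K)/(L + 19) = (-120 + K)/(19 + L))
(q(-147) - 73858)/(-178737 + Z((11 - 11)², 599)) = (-147 - 73858)/(-178737 + (-120 + (11 - 11)²)/(19 + 599)) = -74005/(-178737 + (-120 + 0²)/618) = -74005/(-178737 + (-120 + 0)/618) = -74005/(-178737 + (1/618)*(-120)) = -74005/(-178737 - 20/103) = -74005/(-18409931/103) = -74005*(-103/18409931) = 7622515/18409931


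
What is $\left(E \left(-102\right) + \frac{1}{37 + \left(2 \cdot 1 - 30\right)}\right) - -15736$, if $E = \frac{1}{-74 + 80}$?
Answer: $\frac{141472}{9} \approx 15719.0$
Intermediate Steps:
$E = \frac{1}{6} \approx 0.16667$
$\left(E \left(-102\right) + \frac{1}{37 + \left(2 \cdot 1 - 30\right)}\right) - -15736 = \left(\frac{1}{6} \left(-102\right) + \frac{1}{37 + \left(2 \cdot 1 - 30\right)}\right) - -15736 = \left(-17 + \frac{1}{37 + \left(2 - 30\right)}\right) + 15736 = \left(-17 + \frac{1}{37 - 28}\right) + 15736 = \left(-17 + \frac{1}{9}\right) + 15736 = - \frac{152}{9} + 15736 = \frac{141472}{9}$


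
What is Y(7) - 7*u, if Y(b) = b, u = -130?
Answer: 917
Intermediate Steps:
Y(7) - 7*u = 7 - 7*(-130) = 7 + 910 = 917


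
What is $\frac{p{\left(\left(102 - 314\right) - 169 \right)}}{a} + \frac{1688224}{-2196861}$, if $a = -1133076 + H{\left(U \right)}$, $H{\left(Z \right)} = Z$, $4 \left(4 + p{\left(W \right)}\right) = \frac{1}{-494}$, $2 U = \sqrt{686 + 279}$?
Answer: $- \frac{2141426144337510194302}{2786619071238027790713} + \frac{7905 \sqrt{965}}{5073819547505332} \approx -0.76847$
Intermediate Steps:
$U = \frac{\sqrt{965}}{2}$ ($U = \frac{\sqrt{686 + 279}}{2} = \frac{\sqrt{965}}{2} \approx 15.532$)
$p{\left(W \right)} = - \frac{7905}{1976}$ ($p{\left(W \right)} = -4 + \frac{1}{4 \left(-494\right)} = -4 + \frac{1}{4} \left(- \frac{1}{494}\right) = -4 - \frac{1}{1976} = - \frac{7905}{1976}$)
$a = -1133076 + \frac{\sqrt{965}}{2} \approx -1.1331 \cdot 10^{6}$
$\frac{p{\left(\left(102 - 314\right) - 169 \right)}}{a} + \frac{1688224}{-2196861} = - \frac{7905}{1976 \left(-1133076 + \frac{\sqrt{965}}{2}\right)} + \frac{1688224}{-2196861} = - \frac{7905}{1976 \left(-1133076 + \frac{\sqrt{965}}{2}\right)} + 1688224 \left(- \frac{1}{2196861}\right) = - \frac{7905}{1976 \left(-1133076 + \frac{\sqrt{965}}{2}\right)} - \frac{1688224}{2196861} = - \frac{1688224}{2196861} - \frac{7905}{1976 \left(-1133076 + \frac{\sqrt{965}}{2}\right)}$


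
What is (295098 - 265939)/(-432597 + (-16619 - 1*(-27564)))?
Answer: -29159/421652 ≈ -0.069154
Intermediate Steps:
(295098 - 265939)/(-432597 + (-16619 - 1*(-27564))) = 29159/(-432597 + (-16619 + 27564)) = 29159/(-432597 + 10945) = 29159/(-421652) = 29159*(-1/421652) = -29159/421652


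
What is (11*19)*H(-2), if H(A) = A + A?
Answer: -836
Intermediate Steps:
H(A) = 2*A
(11*19)*H(-2) = (11*19)*(2*(-2)) = 209*(-4) = -836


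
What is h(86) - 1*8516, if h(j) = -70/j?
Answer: -366223/43 ≈ -8516.8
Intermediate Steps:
h(86) - 1*8516 = -70/86 - 1*8516 = -70*1/86 - 8516 = -35/43 - 8516 = -366223/43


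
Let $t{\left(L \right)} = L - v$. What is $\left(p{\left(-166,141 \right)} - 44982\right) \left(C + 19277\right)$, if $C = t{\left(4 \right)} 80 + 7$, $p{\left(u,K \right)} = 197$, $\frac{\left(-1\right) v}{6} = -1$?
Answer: $-856468340$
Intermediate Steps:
$v = 6$ ($v = \left(-6\right) \left(-1\right) = 6$)
$t{\left(L \right)} = -6 + L$ ($t{\left(L \right)} = L - 6 = -6 + L$)
$C = -153$ ($C = \left(-6 + 4\right) 80 + 7 = \left(-2\right) 80 + 7 = -160 + 7 = -153$)
$\left(p{\left(-166,141 \right)} - 44982\right) \left(C + 19277\right) = \left(197 - 44982\right) \left(-153 + 19277\right) = \left(-44785\right) 19124 = -856468340$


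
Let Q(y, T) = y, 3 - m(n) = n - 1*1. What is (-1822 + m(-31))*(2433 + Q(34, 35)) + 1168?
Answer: -4407361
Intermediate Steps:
m(n) = 4 - n (m(n) = 3 - (n - 1*1) = 3 - (n - 1) = 3 - (-1 + n) = 3 + (1 - n) = 4 - n)
(-1822 + m(-31))*(2433 + Q(34, 35)) + 1168 = (-1822 + (4 - 1*(-31)))*(2433 + 34) + 1168 = (-1822 + (4 + 31))*2467 + 1168 = (-1822 + 35)*2467 + 1168 = -1787*2467 + 1168 = -4408529 + 1168 = -4407361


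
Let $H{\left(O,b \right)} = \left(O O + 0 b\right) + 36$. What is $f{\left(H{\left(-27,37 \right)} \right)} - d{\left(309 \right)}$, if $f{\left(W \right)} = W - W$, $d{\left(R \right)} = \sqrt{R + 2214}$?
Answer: $- 29 \sqrt{3} \approx -50.229$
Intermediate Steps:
$H{\left(O,b \right)} = 36 + O^{2}$ ($H{\left(O,b \right)} = \left(O^{2} + 0\right) + 36 = O^{2} + 36 = 36 + O^{2}$)
$d{\left(R \right)} = \sqrt{2214 + R}$
$f{\left(W \right)} = 0$
$f{\left(H{\left(-27,37 \right)} \right)} - d{\left(309 \right)} = 0 - \sqrt{2214 + 309} = 0 - \sqrt{2523} = 0 - 29 \sqrt{3} = - 29 \sqrt{3}$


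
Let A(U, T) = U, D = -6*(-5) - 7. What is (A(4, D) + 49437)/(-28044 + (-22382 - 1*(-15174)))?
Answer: -7063/5036 ≈ -1.4025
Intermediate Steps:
D = 23 (D = 30 - 7 = 23)
(A(4, D) + 49437)/(-28044 + (-22382 - 1*(-15174))) = (4 + 49437)/(-28044 + (-22382 - 1*(-15174))) = 49441/(-28044 + (-22382 + 15174)) = 49441/(-28044 - 7208) = 49441/(-35252) = 49441*(-1/35252) = -7063/5036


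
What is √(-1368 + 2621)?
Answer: √1253 ≈ 35.398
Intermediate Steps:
√(-1368 + 2621) = √1253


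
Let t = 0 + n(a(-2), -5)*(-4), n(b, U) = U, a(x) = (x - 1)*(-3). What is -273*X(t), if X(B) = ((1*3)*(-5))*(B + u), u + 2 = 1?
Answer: 77805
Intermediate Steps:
u = -1 (u = -2 + 1 = -1)
a(x) = 3 - 3*x (a(x) = (-1 + x)*(-3) = 3 - 3*x)
t = 20 (t = 0 - 5*(-4) = 0 + 20 = 20)
X(B) = 15 - 15*B (X(B) = ((1*3)*(-5))*(B - 1) = (3*(-5))*(-1 + B) = -15*(-1 + B) = 15 - 15*B)
-273*X(t) = -273*(15 - 15*20) = -273*(15 - 300) = -273*(-285) = 77805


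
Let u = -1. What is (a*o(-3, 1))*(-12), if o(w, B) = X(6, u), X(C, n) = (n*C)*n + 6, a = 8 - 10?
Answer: 288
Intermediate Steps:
a = -2
X(C, n) = 6 + C*n**2 (X(C, n) = (C*n)*n + 6 = C*n**2 + 6 = 6 + C*n**2)
o(w, B) = 12 (o(w, B) = 6 + 6*(-1)**2 = 6 + 6*1 = 6 + 6 = 12)
(a*o(-3, 1))*(-12) = -2*12*(-12) = -24*(-12) = 288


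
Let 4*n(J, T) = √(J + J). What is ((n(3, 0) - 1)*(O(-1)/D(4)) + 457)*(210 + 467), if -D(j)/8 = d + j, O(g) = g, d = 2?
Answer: 14849995/48 + 677*√6/192 ≈ 3.0938e+5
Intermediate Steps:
D(j) = -16 - 8*j (D(j) = -8*(2 + j) = -16 - 8*j)
n(J, T) = √2*√J/4 (n(J, T) = √(J + J)/4 = √(2*J)/4 = (√2*√J)/4 = √2*√J/4)
((n(3, 0) - 1)*(O(-1)/D(4)) + 457)*(210 + 467) = ((√2*√3/4 - 1)*(-1/(-16 - 8*4)) + 457)*(210 + 467) = ((√6/4 - 1)*(-1/(-16 - 32)) + 457)*677 = ((-1 + √6/4)*(-1/(-48)) + 457)*677 = ((-1 + √6/4)*(-1*(-1/48)) + 457)*677 = ((-1 + √6/4)*(1/48) + 457)*677 = ((-1/48 + √6/192) + 457)*677 = (21935/48 + √6/192)*677 = 14849995/48 + 677*√6/192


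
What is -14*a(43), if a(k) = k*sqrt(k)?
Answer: -602*sqrt(43) ≈ -3947.6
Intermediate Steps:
a(k) = k**(3/2)
-14*a(43) = -602*sqrt(43)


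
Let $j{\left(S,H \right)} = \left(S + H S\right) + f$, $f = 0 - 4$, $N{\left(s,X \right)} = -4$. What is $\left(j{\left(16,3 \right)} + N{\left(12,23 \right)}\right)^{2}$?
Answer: $3136$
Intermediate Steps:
$f = -4$ ($f = 0 - 4 = -4$)
$j{\left(S,H \right)} = -4 + S + H S$ ($j{\left(S,H \right)} = \left(S + H S\right) - 4 = -4 + S + H S$)
$\left(j{\left(16,3 \right)} + N{\left(12,23 \right)}\right)^{2} = \left(\left(-4 + 16 + 3 \cdot 16\right) - 4\right)^{2} = \left(\left(-4 + 16 + 48\right) - 4\right)^{2} = \left(60 - 4\right)^{2} = 56^{2} = 3136$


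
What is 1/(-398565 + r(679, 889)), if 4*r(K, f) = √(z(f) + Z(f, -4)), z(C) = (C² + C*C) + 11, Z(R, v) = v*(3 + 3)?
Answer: -6377040/2541663366971 - 4*√1580629/2541663366971 ≈ -2.5110e-6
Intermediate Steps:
Z(R, v) = 6*v (Z(R, v) = v*6 = 6*v)
z(C) = 11 + 2*C² (z(C) = (C² + C²) + 11 = 2*C² + 11 = 11 + 2*C²)
r(K, f) = √(-13 + 2*f²)/4 (r(K, f) = √((11 + 2*f²) + 6*(-4))/4 = √((11 + 2*f²) - 24)/4 = √(-13 + 2*f²)/4)
1/(-398565 + r(679, 889)) = 1/(-398565 + √(-13 + 2*889²)/4) = 1/(-398565 + √(-13 + 2*790321)/4) = 1/(-398565 + √(-13 + 1580642)/4) = 1/(-398565 + √1580629/4)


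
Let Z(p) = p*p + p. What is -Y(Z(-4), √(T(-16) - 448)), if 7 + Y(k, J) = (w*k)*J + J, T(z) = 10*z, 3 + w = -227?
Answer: 7 + 11036*I*√38 ≈ 7.0 + 68031.0*I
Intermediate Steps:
w = -230 (w = -3 - 227 = -230)
Z(p) = p + p² (Z(p) = p² + p = p + p²)
Y(k, J) = -7 + J - 230*J*k (Y(k, J) = -7 + ((-230*k)*J + J) = -7 + (-230*J*k + J) = -7 + (J - 230*J*k) = -7 + J - 230*J*k)
-Y(Z(-4), √(T(-16) - 448)) = -(-7 + √(10*(-16) - 448) - 230*√(10*(-16) - 448)*(-4*(1 - 4))) = -(-7 + √(-160 - 448) - 230*√(-160 - 448)*(-4*(-3))) = -(-7 + √(-608) - 230*√(-608)*12) = -(-7 + 4*I*√38 - 230*4*I*√38*12) = -(-7 + 4*I*√38 - 11040*I*√38) = -(-7 - 11036*I*√38) = 7 + 11036*I*√38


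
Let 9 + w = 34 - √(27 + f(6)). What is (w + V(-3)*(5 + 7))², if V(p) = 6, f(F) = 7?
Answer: (97 - √34)² ≈ 8311.8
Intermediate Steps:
w = 25 - √34 (w = -9 + (34 - √(27 + 7)) = -9 + (34 - √34) = 25 - √34 ≈ 19.169)
(w + V(-3)*(5 + 7))² = ((25 - √34) + 6*(5 + 7))² = ((25 - √34) + 6*12)² = ((25 - √34) + 72)² = (97 - √34)²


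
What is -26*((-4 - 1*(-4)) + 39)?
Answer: -1014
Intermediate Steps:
-26*((-4 - 1*(-4)) + 39) = -26*((-4 + 4) + 39) = -26*(0 + 39) = -26*39 = -1014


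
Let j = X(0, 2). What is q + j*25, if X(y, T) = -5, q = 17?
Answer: -108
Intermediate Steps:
j = -5
q + j*25 = 17 - 5*25 = 17 - 125 = -108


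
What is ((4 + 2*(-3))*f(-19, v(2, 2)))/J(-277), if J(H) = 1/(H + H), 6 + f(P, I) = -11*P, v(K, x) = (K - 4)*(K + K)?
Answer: 224924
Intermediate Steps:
v(K, x) = 2*K*(-4 + K) (v(K, x) = (-4 + K)*(2*K) = 2*K*(-4 + K))
f(P, I) = -6 - 11*P
J(H) = 1/(2*H)
((4 + 2*(-3))*f(-19, v(2, 2)))/J(-277) = ((4 + 2*(-3))*(-6 - 11*(-19)))/(((½)/(-277))) = ((4 - 6)*(-6 + 209))/(((½)*(-1/277))) = (-2*203)/(-1/554) = -406*(-554) = 224924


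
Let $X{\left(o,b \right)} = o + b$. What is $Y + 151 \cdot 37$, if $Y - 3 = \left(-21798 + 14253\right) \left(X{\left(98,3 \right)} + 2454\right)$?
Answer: $-19271885$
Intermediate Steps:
$X{\left(o,b \right)} = b + o$
$Y = -19277472$ ($Y = 3 + \left(-21798 + 14253\right) \left(\left(3 + 98\right) + 2454\right) = 3 - 7545 \left(101 + 2454\right) = 3 - 19277475 = -19277472$)
$Y + 151 \cdot 37 = -19277472 + 151 \cdot 37 = -19277472 + 5587 = -19271885$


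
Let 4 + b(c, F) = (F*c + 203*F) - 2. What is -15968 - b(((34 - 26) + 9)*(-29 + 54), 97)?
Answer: -76878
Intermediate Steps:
b(c, F) = -6 + 203*F + F*c (b(c, F) = -4 + ((F*c + 203*F) - 2) = -4 + ((203*F + F*c) - 2) = -4 + (-2 + 203*F + F*c) = -6 + 203*F + F*c)
-15968 - b(((34 - 26) + 9)*(-29 + 54), 97) = -15968 - (-6 + 203*97 + 97*(((34 - 26) + 9)*(-29 + 54))) = -15968 - (-6 + 19691 + 97*((8 + 9)*25)) = -15968 - (-6 + 19691 + 97*(17*25)) = -15968 - (-6 + 19691 + 97*425) = -15968 - (-6 + 19691 + 41225) = -15968 - 1*60910 = -15968 - 60910 = -76878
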